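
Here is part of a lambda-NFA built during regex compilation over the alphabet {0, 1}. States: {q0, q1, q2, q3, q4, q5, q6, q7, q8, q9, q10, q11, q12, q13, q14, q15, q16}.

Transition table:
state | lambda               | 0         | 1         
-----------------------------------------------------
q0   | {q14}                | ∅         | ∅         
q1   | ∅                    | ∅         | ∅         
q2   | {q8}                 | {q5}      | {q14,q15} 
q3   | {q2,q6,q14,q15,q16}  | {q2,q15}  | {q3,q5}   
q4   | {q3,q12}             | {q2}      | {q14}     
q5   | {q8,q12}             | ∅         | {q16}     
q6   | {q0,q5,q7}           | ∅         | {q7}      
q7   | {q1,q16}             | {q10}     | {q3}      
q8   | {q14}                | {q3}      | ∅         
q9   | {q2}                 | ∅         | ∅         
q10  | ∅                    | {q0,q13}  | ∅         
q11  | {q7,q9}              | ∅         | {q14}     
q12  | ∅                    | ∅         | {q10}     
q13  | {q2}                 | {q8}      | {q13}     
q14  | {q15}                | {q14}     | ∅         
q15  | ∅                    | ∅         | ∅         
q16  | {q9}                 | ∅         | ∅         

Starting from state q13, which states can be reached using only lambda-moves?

{q2, q8, q13, q14, q15}

Start with {q13}.
From q13 via lambda: add q2.
From q2 via lambda: add q8.
From q8 via lambda: add q14.
From q14 via lambda: add q15.
No new states can be added; the closed set is {q2, q8, q13, q14, q15}.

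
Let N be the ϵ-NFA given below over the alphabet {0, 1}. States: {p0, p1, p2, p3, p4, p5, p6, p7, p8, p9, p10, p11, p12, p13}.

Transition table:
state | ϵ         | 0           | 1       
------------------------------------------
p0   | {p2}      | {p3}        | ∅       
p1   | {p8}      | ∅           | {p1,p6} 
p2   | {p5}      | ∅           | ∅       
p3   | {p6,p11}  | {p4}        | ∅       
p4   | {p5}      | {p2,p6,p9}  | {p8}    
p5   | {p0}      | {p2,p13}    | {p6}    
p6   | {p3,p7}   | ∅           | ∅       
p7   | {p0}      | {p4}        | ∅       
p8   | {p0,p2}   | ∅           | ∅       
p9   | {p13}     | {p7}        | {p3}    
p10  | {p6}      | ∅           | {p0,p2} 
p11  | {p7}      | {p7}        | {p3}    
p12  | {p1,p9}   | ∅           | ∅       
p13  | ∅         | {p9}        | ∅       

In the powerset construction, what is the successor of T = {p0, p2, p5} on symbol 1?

p5 on 1 → {p6}.
No 1-transition from p0, p2.
Union after reading 1: {p6}.
Now take the ϵ-closure:
From p6 via ϵ: add p3, p7.
From p3 via ϵ: add p11.
From p7 via ϵ: add p0.
From p0 via ϵ: add p2.
From p2 via ϵ: add p5.
No new states can be added; the closed set is {p0, p2, p3, p5, p6, p7, p11}.

{p0, p2, p3, p5, p6, p7, p11}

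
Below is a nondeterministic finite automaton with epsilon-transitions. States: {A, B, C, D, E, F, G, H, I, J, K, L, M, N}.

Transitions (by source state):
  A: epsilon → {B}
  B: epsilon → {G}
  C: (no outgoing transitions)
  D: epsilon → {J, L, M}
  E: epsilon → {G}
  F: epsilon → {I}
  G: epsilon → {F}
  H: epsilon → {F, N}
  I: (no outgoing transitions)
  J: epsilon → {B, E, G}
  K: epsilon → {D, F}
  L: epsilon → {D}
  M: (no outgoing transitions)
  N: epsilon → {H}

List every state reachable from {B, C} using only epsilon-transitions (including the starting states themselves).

Start with {B, C}.
From B via epsilon: add G.
From G via epsilon: add F.
From F via epsilon: add I.
No new states can be added; the closed set is {B, C, F, G, I}.

{B, C, F, G, I}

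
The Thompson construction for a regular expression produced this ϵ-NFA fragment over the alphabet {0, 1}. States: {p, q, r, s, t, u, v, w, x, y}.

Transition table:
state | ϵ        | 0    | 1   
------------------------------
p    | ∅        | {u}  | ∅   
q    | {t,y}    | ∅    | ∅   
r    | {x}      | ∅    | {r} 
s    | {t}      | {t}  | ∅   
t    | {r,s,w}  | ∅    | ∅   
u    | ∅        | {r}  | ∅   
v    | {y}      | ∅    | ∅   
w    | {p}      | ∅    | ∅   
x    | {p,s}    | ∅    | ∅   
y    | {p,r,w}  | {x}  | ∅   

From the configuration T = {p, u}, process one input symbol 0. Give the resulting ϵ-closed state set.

{p, r, s, t, u, w, x}

p on 0 → {u}.
u on 0 → {r}.
Union after reading 0: {r, u}.
Now take the ϵ-closure:
From r via ϵ: add x.
From x via ϵ: add p, s.
From s via ϵ: add t.
From t via ϵ: add w.
No new states can be added; the closed set is {p, r, s, t, u, w, x}.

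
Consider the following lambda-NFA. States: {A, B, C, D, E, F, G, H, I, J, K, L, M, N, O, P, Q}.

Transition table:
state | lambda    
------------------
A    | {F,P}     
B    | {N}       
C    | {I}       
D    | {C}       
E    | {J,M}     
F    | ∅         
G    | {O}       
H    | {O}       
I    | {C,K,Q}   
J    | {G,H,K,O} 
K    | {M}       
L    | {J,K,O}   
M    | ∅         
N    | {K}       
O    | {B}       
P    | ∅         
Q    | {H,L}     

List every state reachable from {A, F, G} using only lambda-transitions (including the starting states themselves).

Start with {A, F, G}.
From A via lambda: add P.
From G via lambda: add O.
From O via lambda: add B.
From B via lambda: add N.
From N via lambda: add K.
From K via lambda: add M.
No new states can be added; the closed set is {A, B, F, G, K, M, N, O, P}.

{A, B, F, G, K, M, N, O, P}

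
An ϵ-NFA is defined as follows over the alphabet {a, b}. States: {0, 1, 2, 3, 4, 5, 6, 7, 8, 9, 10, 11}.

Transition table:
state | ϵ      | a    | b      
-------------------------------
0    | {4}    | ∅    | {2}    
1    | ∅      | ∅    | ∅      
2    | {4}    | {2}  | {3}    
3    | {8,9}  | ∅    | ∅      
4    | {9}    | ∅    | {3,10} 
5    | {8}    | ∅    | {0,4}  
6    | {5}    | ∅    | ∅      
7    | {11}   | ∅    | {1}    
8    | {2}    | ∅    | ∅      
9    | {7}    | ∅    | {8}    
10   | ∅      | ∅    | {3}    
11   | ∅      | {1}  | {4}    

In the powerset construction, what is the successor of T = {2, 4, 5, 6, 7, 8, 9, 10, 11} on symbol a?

{1, 2, 4, 7, 9, 11}

2 on a → {2}.
11 on a → {1}.
No a-transition from 4, 5, 6, 7, 8, 9, 10.
Union after reading a: {1, 2}.
Now take the ϵ-closure:
From 2 via ϵ: add 4.
From 4 via ϵ: add 9.
From 9 via ϵ: add 7.
From 7 via ϵ: add 11.
No new states can be added; the closed set is {1, 2, 4, 7, 9, 11}.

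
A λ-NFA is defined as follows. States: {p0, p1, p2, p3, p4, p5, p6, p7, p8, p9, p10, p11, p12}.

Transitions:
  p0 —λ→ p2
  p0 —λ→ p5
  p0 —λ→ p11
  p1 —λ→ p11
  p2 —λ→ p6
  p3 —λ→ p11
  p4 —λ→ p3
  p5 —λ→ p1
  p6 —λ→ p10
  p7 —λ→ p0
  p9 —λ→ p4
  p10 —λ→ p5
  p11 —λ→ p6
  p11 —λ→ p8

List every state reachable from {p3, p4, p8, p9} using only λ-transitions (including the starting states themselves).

Start with {p3, p4, p8, p9}.
From p3 via λ: add p11.
From p11 via λ: add p6.
From p6 via λ: add p10.
From p10 via λ: add p5.
From p5 via λ: add p1.
No new states can be added; the closed set is {p1, p3, p4, p5, p6, p8, p9, p10, p11}.

{p1, p3, p4, p5, p6, p8, p9, p10, p11}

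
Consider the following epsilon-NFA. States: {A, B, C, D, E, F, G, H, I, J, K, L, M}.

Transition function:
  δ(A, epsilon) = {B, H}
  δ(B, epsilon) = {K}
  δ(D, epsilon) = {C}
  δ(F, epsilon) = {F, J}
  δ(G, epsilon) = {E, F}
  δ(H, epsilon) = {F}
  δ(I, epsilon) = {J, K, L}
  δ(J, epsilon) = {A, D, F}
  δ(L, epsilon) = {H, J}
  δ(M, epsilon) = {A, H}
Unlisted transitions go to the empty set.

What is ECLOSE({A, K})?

{A, B, C, D, F, H, J, K}

Start with {A, K}.
From A via epsilon: add B, H.
From H via epsilon: add F.
From F via epsilon: add J.
From J via epsilon: add D.
From D via epsilon: add C.
No new states can be added; the closed set is {A, B, C, D, F, H, J, K}.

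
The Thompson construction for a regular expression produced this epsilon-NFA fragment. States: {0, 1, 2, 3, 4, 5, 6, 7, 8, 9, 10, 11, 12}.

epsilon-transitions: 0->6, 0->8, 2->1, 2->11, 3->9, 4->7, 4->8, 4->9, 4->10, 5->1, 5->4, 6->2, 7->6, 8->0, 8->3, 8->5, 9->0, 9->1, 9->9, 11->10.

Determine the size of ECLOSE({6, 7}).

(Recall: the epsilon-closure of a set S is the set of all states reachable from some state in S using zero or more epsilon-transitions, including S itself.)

6

Start with {6, 7}.
From 6 via epsilon: add 2.
From 2 via epsilon: add 1, 11.
From 11 via epsilon: add 10.
epsilon-closure = {1, 2, 6, 7, 10, 11}, which has 6 states.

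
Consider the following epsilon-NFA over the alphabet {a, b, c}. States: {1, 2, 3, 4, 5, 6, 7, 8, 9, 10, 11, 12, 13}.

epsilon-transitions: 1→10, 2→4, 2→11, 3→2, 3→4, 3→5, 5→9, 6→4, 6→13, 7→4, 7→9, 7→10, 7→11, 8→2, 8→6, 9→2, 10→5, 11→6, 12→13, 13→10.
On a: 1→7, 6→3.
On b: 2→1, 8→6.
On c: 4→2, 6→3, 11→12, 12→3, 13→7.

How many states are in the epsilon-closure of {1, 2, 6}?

9

Start with {1, 2, 6}.
From 1 via epsilon: add 10.
From 2 via epsilon: add 4, 11.
From 6 via epsilon: add 13.
From 10 via epsilon: add 5.
From 5 via epsilon: add 9.
epsilon-closure = {1, 2, 4, 5, 6, 9, 10, 11, 13}, which has 9 states.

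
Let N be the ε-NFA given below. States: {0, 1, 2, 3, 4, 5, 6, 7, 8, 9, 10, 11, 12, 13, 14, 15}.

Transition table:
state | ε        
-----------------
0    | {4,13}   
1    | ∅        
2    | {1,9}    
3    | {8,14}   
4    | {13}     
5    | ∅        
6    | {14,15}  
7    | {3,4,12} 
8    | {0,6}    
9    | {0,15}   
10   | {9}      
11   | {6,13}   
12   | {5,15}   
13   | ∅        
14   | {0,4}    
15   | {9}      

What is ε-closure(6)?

{0, 4, 6, 9, 13, 14, 15}

Start with {6}.
From 6 via ε: add 14, 15.
From 14 via ε: add 0, 4.
From 15 via ε: add 9.
From 0 via ε: add 13.
No new states can be added; the closed set is {0, 4, 6, 9, 13, 14, 15}.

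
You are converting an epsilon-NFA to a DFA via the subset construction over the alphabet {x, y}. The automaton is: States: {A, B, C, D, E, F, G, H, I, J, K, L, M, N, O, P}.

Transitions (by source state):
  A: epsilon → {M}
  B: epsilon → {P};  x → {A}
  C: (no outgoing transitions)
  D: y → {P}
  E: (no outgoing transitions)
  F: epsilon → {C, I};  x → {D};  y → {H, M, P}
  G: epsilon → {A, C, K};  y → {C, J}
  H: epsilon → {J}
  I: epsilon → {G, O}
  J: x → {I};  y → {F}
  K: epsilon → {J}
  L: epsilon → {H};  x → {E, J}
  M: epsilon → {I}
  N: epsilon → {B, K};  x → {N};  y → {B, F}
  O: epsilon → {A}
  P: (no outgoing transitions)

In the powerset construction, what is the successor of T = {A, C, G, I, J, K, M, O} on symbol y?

G on y → {C, J}.
J on y → {F}.
No y-transition from A, C, I, K, M, O.
Union after reading y: {C, F, J}.
Now take the epsilon-closure:
From F via epsilon: add I.
From I via epsilon: add G, O.
From G via epsilon: add A, K.
From A via epsilon: add M.
No new states can be added; the closed set is {A, C, F, G, I, J, K, M, O}.

{A, C, F, G, I, J, K, M, O}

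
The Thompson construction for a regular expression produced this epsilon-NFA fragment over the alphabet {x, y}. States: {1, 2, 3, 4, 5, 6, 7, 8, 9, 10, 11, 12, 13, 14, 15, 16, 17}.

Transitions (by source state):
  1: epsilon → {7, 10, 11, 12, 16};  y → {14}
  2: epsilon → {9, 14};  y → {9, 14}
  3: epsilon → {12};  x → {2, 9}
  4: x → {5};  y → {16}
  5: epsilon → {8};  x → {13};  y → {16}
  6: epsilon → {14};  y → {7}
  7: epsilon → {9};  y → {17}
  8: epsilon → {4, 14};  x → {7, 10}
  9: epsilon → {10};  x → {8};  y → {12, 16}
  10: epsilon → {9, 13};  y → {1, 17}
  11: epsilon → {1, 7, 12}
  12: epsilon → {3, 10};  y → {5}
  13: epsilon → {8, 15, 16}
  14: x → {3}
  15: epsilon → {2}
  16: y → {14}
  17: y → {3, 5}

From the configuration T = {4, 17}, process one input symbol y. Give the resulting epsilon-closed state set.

{2, 3, 4, 5, 8, 9, 10, 12, 13, 14, 15, 16}

4 on y → {16}.
17 on y → {3, 5}.
Union after reading y: {3, 5, 16}.
Now take the epsilon-closure:
From 3 via epsilon: add 12.
From 5 via epsilon: add 8.
From 8 via epsilon: add 4, 14.
From 12 via epsilon: add 10.
From 10 via epsilon: add 9, 13.
From 13 via epsilon: add 15.
From 15 via epsilon: add 2.
No new states can be added; the closed set is {2, 3, 4, 5, 8, 9, 10, 12, 13, 14, 15, 16}.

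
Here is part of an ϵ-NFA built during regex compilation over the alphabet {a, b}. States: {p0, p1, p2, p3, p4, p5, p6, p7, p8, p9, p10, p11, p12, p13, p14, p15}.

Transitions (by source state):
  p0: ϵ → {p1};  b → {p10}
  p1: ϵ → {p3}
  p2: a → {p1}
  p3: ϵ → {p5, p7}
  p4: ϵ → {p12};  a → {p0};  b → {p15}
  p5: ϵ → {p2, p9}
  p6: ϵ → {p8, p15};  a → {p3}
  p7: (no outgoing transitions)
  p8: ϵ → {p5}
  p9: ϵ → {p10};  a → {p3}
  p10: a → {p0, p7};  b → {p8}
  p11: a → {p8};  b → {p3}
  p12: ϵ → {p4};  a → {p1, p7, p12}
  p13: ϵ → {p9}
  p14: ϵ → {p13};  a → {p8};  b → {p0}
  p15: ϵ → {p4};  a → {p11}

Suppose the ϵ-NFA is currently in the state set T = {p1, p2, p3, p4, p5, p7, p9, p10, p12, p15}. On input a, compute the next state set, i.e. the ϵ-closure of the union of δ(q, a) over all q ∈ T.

p2 on a → {p1}.
p4 on a → {p0}.
p9 on a → {p3}.
p10 on a → {p0, p7}.
p12 on a → {p1, p7, p12}.
p15 on a → {p11}.
No a-transition from p1, p3, p5, p7.
Union after reading a: {p0, p1, p3, p7, p11, p12}.
Now take the ϵ-closure:
From p3 via ϵ: add p5.
From p12 via ϵ: add p4.
From p5 via ϵ: add p2, p9.
From p9 via ϵ: add p10.
No new states can be added; the closed set is {p0, p1, p2, p3, p4, p5, p7, p9, p10, p11, p12}.

{p0, p1, p2, p3, p4, p5, p7, p9, p10, p11, p12}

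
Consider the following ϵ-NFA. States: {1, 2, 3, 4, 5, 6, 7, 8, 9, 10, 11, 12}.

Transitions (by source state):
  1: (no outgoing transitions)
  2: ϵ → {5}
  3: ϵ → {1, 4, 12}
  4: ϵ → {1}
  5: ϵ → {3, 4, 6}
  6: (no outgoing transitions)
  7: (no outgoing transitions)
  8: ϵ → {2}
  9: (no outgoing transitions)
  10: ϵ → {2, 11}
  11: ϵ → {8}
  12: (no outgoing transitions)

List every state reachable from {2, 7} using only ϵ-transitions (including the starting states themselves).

{1, 2, 3, 4, 5, 6, 7, 12}

Start with {2, 7}.
From 2 via ϵ: add 5.
From 5 via ϵ: add 3, 4, 6.
From 3 via ϵ: add 1, 12.
No new states can be added; the closed set is {1, 2, 3, 4, 5, 6, 7, 12}.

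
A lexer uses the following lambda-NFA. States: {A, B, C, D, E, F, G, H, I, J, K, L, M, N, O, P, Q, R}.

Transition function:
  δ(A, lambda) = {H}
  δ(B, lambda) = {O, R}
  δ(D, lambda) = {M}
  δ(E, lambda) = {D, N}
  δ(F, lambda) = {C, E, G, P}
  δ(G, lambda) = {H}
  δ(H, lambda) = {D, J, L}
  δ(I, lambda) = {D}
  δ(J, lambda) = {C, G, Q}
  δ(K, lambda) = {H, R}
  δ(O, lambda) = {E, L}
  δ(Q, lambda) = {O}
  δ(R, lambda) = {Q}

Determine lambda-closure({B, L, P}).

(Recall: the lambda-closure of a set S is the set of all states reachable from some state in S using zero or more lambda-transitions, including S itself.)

Start with {B, L, P}.
From B via lambda: add O, R.
From O via lambda: add E.
From R via lambda: add Q.
From E via lambda: add D, N.
From D via lambda: add M.
No new states can be added; the closed set is {B, D, E, L, M, N, O, P, Q, R}.

{B, D, E, L, M, N, O, P, Q, R}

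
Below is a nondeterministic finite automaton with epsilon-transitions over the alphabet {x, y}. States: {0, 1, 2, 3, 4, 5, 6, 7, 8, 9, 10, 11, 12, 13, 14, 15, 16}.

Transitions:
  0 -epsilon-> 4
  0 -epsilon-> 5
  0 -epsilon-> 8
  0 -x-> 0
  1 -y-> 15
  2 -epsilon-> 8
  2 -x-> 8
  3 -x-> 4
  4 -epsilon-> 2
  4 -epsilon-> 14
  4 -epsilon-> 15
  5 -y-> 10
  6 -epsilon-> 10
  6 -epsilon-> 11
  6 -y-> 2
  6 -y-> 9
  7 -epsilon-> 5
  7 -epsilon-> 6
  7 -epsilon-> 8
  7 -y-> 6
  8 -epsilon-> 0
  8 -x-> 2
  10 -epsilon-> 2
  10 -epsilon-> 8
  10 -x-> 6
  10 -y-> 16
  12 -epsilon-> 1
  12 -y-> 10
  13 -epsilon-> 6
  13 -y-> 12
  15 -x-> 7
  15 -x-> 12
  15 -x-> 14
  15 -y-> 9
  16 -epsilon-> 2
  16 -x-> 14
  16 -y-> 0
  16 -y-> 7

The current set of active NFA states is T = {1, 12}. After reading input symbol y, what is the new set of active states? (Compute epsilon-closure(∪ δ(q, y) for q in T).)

{0, 2, 4, 5, 8, 10, 14, 15}

1 on y → {15}.
12 on y → {10}.
Union after reading y: {10, 15}.
Now take the epsilon-closure:
From 10 via epsilon: add 2, 8.
From 8 via epsilon: add 0.
From 0 via epsilon: add 4, 5.
From 4 via epsilon: add 14.
No new states can be added; the closed set is {0, 2, 4, 5, 8, 10, 14, 15}.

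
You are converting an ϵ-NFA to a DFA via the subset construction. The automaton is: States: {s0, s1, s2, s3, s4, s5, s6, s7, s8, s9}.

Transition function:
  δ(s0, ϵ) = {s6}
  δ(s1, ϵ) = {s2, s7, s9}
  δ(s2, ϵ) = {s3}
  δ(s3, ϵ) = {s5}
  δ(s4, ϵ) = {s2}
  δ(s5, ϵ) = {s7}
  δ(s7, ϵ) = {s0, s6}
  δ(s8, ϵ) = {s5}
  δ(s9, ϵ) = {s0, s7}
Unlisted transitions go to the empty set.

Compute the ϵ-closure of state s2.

Start with {s2}.
From s2 via ϵ: add s3.
From s3 via ϵ: add s5.
From s5 via ϵ: add s7.
From s7 via ϵ: add s0, s6.
No new states can be added; the closed set is {s0, s2, s3, s5, s6, s7}.

{s0, s2, s3, s5, s6, s7}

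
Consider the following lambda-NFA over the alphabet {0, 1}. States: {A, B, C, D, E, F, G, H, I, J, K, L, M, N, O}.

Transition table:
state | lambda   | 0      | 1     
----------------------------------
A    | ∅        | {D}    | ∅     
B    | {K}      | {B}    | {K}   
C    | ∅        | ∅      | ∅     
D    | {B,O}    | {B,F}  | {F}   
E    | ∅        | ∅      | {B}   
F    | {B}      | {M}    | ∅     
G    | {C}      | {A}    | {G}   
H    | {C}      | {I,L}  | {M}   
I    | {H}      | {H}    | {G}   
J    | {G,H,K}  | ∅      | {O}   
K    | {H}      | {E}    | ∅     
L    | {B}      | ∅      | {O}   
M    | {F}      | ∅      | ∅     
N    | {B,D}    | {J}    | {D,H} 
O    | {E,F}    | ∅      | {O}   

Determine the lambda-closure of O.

Start with {O}.
From O via lambda: add E, F.
From F via lambda: add B.
From B via lambda: add K.
From K via lambda: add H.
From H via lambda: add C.
No new states can be added; the closed set is {B, C, E, F, H, K, O}.

{B, C, E, F, H, K, O}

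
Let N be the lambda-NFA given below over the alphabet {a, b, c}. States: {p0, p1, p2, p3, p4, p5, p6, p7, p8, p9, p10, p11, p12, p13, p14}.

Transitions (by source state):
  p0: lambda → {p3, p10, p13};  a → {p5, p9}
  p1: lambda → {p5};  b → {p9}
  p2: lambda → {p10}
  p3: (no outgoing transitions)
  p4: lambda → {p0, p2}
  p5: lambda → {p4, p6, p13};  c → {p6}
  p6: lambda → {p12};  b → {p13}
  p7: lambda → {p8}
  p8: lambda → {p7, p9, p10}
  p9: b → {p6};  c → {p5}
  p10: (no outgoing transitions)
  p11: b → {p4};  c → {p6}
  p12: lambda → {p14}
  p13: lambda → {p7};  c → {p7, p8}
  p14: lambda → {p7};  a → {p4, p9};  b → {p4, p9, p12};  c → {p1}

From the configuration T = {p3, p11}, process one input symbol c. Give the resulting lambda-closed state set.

{p6, p7, p8, p9, p10, p12, p14}

p11 on c → {p6}.
No c-transition from p3.
Union after reading c: {p6}.
Now take the lambda-closure:
From p6 via lambda: add p12.
From p12 via lambda: add p14.
From p14 via lambda: add p7.
From p7 via lambda: add p8.
From p8 via lambda: add p9, p10.
No new states can be added; the closed set is {p6, p7, p8, p9, p10, p12, p14}.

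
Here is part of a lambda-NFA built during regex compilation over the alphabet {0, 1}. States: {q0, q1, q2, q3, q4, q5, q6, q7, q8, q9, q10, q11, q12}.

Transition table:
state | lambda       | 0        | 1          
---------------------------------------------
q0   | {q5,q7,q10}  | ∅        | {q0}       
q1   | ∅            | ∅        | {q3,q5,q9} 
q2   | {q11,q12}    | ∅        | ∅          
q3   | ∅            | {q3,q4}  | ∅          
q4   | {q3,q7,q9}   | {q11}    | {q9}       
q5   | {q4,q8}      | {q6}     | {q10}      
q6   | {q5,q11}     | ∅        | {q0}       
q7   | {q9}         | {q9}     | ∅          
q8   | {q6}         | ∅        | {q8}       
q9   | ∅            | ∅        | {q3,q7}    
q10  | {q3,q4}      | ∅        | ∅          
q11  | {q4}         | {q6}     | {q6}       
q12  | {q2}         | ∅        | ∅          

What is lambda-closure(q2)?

{q2, q3, q4, q7, q9, q11, q12}

Start with {q2}.
From q2 via lambda: add q11, q12.
From q11 via lambda: add q4.
From q4 via lambda: add q3, q7, q9.
No new states can be added; the closed set is {q2, q3, q4, q7, q9, q11, q12}.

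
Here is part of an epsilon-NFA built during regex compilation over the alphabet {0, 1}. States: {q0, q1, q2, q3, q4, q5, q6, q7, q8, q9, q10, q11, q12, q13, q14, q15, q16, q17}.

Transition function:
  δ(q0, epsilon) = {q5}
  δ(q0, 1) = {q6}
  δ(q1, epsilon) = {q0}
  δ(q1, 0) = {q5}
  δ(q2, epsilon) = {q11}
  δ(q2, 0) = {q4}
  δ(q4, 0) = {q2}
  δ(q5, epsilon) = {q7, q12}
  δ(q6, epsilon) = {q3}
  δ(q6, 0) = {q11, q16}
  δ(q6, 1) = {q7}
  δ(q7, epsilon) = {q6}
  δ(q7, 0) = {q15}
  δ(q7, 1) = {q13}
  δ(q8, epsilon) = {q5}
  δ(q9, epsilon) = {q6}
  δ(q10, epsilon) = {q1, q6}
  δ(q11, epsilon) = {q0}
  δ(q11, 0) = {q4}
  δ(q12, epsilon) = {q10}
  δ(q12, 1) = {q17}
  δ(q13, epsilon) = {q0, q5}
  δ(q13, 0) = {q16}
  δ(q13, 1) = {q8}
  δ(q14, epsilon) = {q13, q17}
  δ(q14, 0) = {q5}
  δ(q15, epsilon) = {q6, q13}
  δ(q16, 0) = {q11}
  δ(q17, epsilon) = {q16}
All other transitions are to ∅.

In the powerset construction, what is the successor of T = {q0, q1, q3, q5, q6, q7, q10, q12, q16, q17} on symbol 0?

q1 on 0 → {q5}.
q6 on 0 → {q11, q16}.
q7 on 0 → {q15}.
q16 on 0 → {q11}.
No 0-transition from q0, q3, q5, q10, q12, q17.
Union after reading 0: {q5, q11, q15, q16}.
Now take the epsilon-closure:
From q5 via epsilon: add q7, q12.
From q11 via epsilon: add q0.
From q15 via epsilon: add q6, q13.
From q6 via epsilon: add q3.
From q12 via epsilon: add q10.
From q10 via epsilon: add q1.
No new states can be added; the closed set is {q0, q1, q3, q5, q6, q7, q10, q11, q12, q13, q15, q16}.

{q0, q1, q3, q5, q6, q7, q10, q11, q12, q13, q15, q16}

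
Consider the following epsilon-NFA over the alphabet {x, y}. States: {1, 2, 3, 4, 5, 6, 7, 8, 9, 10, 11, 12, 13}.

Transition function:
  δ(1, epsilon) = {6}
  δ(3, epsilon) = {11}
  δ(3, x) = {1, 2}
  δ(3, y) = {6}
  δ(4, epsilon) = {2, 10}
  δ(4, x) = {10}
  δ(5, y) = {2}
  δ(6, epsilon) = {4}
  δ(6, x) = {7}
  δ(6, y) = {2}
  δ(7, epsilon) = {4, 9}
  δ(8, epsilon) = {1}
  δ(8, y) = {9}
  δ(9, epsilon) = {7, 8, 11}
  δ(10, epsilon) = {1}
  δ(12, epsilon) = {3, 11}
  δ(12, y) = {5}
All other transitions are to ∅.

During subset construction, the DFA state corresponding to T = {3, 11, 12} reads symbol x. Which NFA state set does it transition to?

{1, 2, 4, 6, 10}

3 on x → {1, 2}.
No x-transition from 11, 12.
Union after reading x: {1, 2}.
Now take the epsilon-closure:
From 1 via epsilon: add 6.
From 6 via epsilon: add 4.
From 4 via epsilon: add 10.
No new states can be added; the closed set is {1, 2, 4, 6, 10}.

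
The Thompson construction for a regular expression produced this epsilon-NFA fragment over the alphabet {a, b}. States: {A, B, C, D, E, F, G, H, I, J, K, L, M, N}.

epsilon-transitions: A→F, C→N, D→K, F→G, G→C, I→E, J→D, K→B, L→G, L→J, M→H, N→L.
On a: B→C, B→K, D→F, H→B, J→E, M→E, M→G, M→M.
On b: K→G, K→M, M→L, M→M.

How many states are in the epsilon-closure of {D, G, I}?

10

Start with {D, G, I}.
From D via epsilon: add K.
From G via epsilon: add C.
From I via epsilon: add E.
From C via epsilon: add N.
From K via epsilon: add B.
From N via epsilon: add L.
From L via epsilon: add J.
epsilon-closure = {B, C, D, E, G, I, J, K, L, N}, which has 10 states.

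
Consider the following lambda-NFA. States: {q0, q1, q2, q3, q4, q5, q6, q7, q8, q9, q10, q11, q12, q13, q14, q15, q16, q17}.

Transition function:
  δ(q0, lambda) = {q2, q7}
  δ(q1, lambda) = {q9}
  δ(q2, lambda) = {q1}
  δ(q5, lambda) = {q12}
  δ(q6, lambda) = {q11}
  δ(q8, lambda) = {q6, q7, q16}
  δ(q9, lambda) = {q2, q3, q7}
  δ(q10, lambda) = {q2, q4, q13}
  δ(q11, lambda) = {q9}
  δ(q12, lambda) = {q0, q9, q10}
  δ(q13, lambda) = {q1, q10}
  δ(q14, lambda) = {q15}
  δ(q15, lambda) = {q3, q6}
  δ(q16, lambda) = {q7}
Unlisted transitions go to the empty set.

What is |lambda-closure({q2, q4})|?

Start with {q2, q4}.
From q2 via lambda: add q1.
From q1 via lambda: add q9.
From q9 via lambda: add q3, q7.
lambda-closure = {q1, q2, q3, q4, q7, q9}, which has 6 states.

6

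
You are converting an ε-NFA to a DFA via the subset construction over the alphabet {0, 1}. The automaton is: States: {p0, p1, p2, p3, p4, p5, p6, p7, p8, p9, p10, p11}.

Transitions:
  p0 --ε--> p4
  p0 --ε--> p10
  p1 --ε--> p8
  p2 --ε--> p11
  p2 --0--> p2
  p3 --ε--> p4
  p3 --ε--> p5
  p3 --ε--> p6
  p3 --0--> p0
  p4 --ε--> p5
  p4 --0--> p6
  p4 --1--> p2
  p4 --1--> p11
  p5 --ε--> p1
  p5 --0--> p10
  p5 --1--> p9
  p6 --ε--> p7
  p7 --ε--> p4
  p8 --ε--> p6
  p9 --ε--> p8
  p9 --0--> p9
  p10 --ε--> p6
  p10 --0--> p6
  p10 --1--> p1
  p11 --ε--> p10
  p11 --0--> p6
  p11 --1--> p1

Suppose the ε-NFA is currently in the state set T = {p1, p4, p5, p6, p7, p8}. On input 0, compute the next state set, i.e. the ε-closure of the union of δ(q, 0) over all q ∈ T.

p4 on 0 → {p6}.
p5 on 0 → {p10}.
No 0-transition from p1, p6, p7, p8.
Union after reading 0: {p6, p10}.
Now take the ε-closure:
From p6 via ε: add p7.
From p7 via ε: add p4.
From p4 via ε: add p5.
From p5 via ε: add p1.
From p1 via ε: add p8.
No new states can be added; the closed set is {p1, p4, p5, p6, p7, p8, p10}.

{p1, p4, p5, p6, p7, p8, p10}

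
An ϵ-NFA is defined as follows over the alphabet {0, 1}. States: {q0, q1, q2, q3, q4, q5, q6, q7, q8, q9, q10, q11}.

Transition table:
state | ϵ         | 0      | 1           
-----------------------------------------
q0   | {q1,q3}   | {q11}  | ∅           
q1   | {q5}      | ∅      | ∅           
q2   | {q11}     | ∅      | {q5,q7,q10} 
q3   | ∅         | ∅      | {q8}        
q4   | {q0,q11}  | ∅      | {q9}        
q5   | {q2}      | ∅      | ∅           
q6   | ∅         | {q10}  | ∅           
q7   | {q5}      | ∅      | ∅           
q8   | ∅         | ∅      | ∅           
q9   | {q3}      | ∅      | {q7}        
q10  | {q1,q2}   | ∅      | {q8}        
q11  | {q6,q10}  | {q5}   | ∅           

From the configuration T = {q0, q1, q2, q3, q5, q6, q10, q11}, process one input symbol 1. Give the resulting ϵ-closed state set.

{q1, q2, q5, q6, q7, q8, q10, q11}

q2 on 1 → {q5, q7, q10}.
q3 on 1 → {q8}.
q10 on 1 → {q8}.
No 1-transition from q0, q1, q5, q6, q11.
Union after reading 1: {q5, q7, q8, q10}.
Now take the ϵ-closure:
From q5 via ϵ: add q2.
From q10 via ϵ: add q1.
From q2 via ϵ: add q11.
From q11 via ϵ: add q6.
No new states can be added; the closed set is {q1, q2, q5, q6, q7, q8, q10, q11}.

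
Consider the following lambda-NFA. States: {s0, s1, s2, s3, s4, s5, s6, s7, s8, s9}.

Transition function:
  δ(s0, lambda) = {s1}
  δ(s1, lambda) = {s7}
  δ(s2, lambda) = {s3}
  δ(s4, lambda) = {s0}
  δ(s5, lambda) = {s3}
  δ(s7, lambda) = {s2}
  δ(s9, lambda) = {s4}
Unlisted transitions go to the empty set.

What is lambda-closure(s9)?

{s0, s1, s2, s3, s4, s7, s9}

Start with {s9}.
From s9 via lambda: add s4.
From s4 via lambda: add s0.
From s0 via lambda: add s1.
From s1 via lambda: add s7.
From s7 via lambda: add s2.
From s2 via lambda: add s3.
No new states can be added; the closed set is {s0, s1, s2, s3, s4, s7, s9}.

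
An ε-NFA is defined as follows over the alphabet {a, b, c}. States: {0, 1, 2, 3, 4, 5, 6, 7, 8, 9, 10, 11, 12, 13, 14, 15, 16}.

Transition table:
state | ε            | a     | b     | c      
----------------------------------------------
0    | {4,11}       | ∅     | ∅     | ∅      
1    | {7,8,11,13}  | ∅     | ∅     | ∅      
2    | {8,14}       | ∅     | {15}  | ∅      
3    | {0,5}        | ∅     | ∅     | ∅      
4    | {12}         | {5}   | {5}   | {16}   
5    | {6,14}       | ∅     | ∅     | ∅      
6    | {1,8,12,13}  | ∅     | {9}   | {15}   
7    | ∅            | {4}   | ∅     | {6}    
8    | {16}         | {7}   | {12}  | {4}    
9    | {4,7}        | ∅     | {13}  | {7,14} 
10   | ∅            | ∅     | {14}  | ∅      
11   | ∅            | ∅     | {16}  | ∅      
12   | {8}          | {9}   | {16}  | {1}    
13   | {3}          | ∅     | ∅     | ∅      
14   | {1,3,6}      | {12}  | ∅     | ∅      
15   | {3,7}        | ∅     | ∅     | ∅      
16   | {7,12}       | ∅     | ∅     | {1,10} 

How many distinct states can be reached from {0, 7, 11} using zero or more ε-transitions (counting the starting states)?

7

Start with {0, 7, 11}.
From 0 via ε: add 4.
From 4 via ε: add 12.
From 12 via ε: add 8.
From 8 via ε: add 16.
ε-closure = {0, 4, 7, 8, 11, 12, 16}, which has 7 states.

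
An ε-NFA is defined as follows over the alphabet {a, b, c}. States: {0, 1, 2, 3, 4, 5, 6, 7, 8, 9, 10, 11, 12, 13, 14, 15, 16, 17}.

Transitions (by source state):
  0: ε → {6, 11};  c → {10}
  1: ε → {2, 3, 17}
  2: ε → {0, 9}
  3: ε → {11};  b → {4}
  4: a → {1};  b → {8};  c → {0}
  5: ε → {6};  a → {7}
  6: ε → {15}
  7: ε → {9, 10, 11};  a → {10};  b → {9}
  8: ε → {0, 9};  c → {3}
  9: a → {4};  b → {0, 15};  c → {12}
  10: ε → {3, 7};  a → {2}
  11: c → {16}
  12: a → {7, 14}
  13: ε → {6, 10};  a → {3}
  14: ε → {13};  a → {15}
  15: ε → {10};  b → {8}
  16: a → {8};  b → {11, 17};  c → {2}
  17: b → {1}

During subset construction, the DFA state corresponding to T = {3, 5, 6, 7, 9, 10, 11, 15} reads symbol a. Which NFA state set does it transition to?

5 on a → {7}.
7 on a → {10}.
9 on a → {4}.
10 on a → {2}.
No a-transition from 3, 6, 11, 15.
Union after reading a: {2, 4, 7, 10}.
Now take the ε-closure:
From 2 via ε: add 0, 9.
From 7 via ε: add 11.
From 10 via ε: add 3.
From 0 via ε: add 6.
From 6 via ε: add 15.
No new states can be added; the closed set is {0, 2, 3, 4, 6, 7, 9, 10, 11, 15}.

{0, 2, 3, 4, 6, 7, 9, 10, 11, 15}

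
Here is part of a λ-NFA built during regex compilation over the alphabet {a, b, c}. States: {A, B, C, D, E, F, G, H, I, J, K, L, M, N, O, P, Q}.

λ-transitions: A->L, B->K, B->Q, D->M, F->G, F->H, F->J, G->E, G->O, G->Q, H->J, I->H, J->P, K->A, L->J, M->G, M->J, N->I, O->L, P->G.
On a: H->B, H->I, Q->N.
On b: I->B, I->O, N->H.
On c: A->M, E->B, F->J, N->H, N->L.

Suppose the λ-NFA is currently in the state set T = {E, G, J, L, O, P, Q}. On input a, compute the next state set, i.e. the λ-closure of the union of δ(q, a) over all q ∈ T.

{E, G, H, I, J, L, N, O, P, Q}

Q on a → {N}.
No a-transition from E, G, J, L, O, P.
Union after reading a: {N}.
Now take the λ-closure:
From N via λ: add I.
From I via λ: add H.
From H via λ: add J.
From J via λ: add P.
From P via λ: add G.
From G via λ: add E, O, Q.
From O via λ: add L.
No new states can be added; the closed set is {E, G, H, I, J, L, N, O, P, Q}.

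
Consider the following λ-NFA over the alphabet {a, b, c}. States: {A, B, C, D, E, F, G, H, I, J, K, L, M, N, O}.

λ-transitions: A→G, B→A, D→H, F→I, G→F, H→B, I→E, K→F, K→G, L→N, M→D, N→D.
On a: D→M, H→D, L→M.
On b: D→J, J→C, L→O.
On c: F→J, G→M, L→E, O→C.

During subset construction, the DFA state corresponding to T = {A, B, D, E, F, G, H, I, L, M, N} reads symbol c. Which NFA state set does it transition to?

{A, B, D, E, F, G, H, I, J, M}

F on c → {J}.
G on c → {M}.
L on c → {E}.
No c-transition from A, B, D, E, H, I, M, N.
Union after reading c: {E, J, M}.
Now take the λ-closure:
From M via λ: add D.
From D via λ: add H.
From H via λ: add B.
From B via λ: add A.
From A via λ: add G.
From G via λ: add F.
From F via λ: add I.
No new states can be added; the closed set is {A, B, D, E, F, G, H, I, J, M}.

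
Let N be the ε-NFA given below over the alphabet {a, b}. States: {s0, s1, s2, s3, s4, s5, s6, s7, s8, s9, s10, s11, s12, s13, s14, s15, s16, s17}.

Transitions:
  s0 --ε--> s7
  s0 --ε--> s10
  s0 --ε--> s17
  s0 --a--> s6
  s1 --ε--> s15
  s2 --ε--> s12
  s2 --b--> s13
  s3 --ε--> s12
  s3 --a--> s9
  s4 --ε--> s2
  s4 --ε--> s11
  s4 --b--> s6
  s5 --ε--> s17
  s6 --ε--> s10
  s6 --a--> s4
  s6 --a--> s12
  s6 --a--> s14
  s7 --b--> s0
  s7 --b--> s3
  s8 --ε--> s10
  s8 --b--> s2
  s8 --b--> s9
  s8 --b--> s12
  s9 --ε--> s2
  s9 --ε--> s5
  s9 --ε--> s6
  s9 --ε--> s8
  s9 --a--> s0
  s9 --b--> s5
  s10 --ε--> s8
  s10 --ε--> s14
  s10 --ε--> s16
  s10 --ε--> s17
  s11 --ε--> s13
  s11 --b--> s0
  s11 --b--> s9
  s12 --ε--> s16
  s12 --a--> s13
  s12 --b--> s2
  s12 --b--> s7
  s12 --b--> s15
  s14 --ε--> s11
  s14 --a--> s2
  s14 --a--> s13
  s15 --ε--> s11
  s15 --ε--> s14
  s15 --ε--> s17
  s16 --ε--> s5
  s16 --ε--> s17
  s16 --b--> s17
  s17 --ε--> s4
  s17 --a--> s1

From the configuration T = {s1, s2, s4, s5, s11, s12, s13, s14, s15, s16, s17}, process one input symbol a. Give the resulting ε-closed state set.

s12 on a → {s13}.
s14 on a → {s2, s13}.
s17 on a → {s1}.
No a-transition from s1, s2, s4, s5, s11, s13, s15, s16.
Union after reading a: {s1, s2, s13}.
Now take the ε-closure:
From s1 via ε: add s15.
From s2 via ε: add s12.
From s12 via ε: add s16.
From s15 via ε: add s11, s14, s17.
From s16 via ε: add s5.
From s17 via ε: add s4.
No new states can be added; the closed set is {s1, s2, s4, s5, s11, s12, s13, s14, s15, s16, s17}.

{s1, s2, s4, s5, s11, s12, s13, s14, s15, s16, s17}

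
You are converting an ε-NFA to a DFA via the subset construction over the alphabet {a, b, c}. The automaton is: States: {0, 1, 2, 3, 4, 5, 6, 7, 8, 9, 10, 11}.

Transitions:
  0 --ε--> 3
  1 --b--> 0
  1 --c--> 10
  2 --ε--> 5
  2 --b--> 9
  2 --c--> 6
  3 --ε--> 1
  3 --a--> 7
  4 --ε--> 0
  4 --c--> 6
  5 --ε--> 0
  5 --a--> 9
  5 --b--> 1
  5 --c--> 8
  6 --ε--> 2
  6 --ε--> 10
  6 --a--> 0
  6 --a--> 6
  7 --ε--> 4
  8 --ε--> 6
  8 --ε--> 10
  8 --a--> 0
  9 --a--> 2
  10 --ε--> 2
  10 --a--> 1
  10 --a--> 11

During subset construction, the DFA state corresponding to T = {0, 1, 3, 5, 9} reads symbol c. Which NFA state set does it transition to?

1 on c → {10}.
5 on c → {8}.
No c-transition from 0, 3, 9.
Union after reading c: {8, 10}.
Now take the ε-closure:
From 8 via ε: add 6.
From 10 via ε: add 2.
From 2 via ε: add 5.
From 5 via ε: add 0.
From 0 via ε: add 3.
From 3 via ε: add 1.
No new states can be added; the closed set is {0, 1, 2, 3, 5, 6, 8, 10}.

{0, 1, 2, 3, 5, 6, 8, 10}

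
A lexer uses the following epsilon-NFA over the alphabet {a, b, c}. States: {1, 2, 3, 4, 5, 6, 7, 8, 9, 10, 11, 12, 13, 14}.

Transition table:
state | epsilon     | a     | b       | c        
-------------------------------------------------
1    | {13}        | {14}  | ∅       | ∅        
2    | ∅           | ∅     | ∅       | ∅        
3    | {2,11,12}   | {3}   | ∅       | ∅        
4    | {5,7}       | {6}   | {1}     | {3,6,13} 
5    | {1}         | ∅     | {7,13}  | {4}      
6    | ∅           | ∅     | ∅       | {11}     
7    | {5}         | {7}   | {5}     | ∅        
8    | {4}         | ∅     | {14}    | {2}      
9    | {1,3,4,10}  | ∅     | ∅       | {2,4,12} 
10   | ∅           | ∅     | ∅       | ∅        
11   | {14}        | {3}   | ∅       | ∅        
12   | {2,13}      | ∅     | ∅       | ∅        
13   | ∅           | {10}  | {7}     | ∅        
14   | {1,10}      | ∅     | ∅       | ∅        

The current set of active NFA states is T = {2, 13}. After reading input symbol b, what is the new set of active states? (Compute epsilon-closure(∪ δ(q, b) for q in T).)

13 on b → {7}.
No b-transition from 2.
Union after reading b: {7}.
Now take the epsilon-closure:
From 7 via epsilon: add 5.
From 5 via epsilon: add 1.
From 1 via epsilon: add 13.
No new states can be added; the closed set is {1, 5, 7, 13}.

{1, 5, 7, 13}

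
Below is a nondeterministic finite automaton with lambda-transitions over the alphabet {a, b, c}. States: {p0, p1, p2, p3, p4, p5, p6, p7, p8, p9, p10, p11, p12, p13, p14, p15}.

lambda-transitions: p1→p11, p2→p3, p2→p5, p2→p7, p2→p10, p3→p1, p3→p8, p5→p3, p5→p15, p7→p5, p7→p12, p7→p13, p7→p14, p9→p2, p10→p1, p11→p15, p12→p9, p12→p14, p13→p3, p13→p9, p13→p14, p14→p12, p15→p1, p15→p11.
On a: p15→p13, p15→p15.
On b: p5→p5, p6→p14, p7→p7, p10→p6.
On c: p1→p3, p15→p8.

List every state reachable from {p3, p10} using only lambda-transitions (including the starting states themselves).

Start with {p3, p10}.
From p3 via lambda: add p1, p8.
From p1 via lambda: add p11.
From p11 via lambda: add p15.
No new states can be added; the closed set is {p1, p3, p8, p10, p11, p15}.

{p1, p3, p8, p10, p11, p15}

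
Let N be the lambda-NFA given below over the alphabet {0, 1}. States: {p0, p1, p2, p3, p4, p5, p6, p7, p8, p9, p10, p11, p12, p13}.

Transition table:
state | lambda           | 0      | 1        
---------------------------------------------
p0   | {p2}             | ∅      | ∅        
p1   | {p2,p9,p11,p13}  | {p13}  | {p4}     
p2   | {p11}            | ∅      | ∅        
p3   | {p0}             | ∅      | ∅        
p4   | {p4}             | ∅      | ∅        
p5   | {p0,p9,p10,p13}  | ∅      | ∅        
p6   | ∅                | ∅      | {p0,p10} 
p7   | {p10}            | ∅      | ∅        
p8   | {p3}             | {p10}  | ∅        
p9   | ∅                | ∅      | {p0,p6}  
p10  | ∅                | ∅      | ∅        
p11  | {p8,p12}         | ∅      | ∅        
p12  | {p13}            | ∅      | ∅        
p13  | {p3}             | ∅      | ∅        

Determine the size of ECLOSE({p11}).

Start with {p11}.
From p11 via lambda: add p8, p12.
From p8 via lambda: add p3.
From p12 via lambda: add p13.
From p3 via lambda: add p0.
From p0 via lambda: add p2.
lambda-closure = {p0, p2, p3, p8, p11, p12, p13}, which has 7 states.

7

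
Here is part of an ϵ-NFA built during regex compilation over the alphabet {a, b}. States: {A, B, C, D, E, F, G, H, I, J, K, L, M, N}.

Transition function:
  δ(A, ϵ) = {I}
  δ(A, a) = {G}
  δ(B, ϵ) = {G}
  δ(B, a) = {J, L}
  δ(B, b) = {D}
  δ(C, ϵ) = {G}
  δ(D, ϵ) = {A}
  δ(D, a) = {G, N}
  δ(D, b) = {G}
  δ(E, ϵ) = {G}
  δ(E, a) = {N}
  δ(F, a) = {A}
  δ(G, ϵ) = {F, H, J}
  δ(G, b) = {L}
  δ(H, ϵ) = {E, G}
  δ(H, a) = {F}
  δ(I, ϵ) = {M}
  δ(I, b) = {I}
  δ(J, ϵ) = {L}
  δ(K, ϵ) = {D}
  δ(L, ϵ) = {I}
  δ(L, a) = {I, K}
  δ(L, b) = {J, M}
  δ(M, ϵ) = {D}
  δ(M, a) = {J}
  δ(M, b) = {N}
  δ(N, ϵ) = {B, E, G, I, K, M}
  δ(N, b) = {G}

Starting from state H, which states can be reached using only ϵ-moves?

Start with {H}.
From H via ϵ: add E, G.
From G via ϵ: add F, J.
From J via ϵ: add L.
From L via ϵ: add I.
From I via ϵ: add M.
From M via ϵ: add D.
From D via ϵ: add A.
No new states can be added; the closed set is {A, D, E, F, G, H, I, J, L, M}.

{A, D, E, F, G, H, I, J, L, M}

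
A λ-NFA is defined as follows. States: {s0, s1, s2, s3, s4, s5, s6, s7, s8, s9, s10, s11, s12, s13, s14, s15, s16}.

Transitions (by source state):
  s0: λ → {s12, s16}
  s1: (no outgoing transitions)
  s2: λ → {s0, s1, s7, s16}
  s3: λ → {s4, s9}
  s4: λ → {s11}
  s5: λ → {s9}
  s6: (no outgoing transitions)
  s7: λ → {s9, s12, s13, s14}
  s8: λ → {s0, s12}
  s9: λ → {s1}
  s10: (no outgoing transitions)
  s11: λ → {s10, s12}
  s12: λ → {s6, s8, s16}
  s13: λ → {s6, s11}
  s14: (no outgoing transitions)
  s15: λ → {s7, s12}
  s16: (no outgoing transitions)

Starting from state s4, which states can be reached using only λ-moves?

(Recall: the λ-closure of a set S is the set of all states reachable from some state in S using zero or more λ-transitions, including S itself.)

Start with {s4}.
From s4 via λ: add s11.
From s11 via λ: add s10, s12.
From s12 via λ: add s6, s8, s16.
From s8 via λ: add s0.
No new states can be added; the closed set is {s0, s4, s6, s8, s10, s11, s12, s16}.

{s0, s4, s6, s8, s10, s11, s12, s16}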